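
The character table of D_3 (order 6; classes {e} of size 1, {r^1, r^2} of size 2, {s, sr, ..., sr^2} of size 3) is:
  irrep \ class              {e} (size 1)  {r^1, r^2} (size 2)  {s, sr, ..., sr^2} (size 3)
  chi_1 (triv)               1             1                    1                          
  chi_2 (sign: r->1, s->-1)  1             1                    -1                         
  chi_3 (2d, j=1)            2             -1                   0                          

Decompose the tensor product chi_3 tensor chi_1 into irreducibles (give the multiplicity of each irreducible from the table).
chi_3 tensor chi_1 = chi_3 (all other irreducibles have multiplicity 0).

Proof sketch: The character of a tensor product is the pointwise product (chi_3 * chi_1)(C) = chi_3(C) * chi_1(C):
  {e}: (2)*(1), {r^1, r^2}: (-1)*(1), {s, sr, ..., sr^2}: (0)*(1)
so (chi_3 * chi_1) takes values
  {e} -> 2, {r^1, r^2} -> -1, {s, sr, ..., sr^2} -> 0.
Now take the inner product of this character with each irreducible chi from the table, <chi_3*chi_1, chi> = (1/6) sum_C |C| (chi_3*chi_1)(C) conj(chi(C)):
  <chi_3*chi_1, chi_1> = (1/6)[1*(2)*conj(1) + 2*(-1)*conj(1) + 3*(0)*conj(1)]
      = (1/6)[(2) + (-2) + (0)] = 0/6 = 0
  <chi_3*chi_1, chi_2> = (1/6)[1*(2)*conj(1) + 2*(-1)*conj(1) + 3*(0)*conj(-1)]
      = (1/6)[(2) + (-2) + (0)] = 0/6 = 0
  <chi_3*chi_1, chi_3> = (1/6)[1*(2)*conj(2) + 2*(-1)*conj(-1) + 3*(0)*conj(0)]
      = (1/6)[(4) + (2) + (0)] = 6/6 = 1
Hence the multiplicities are chi_3: 1. Dimension check: dim(chi_3)*dim(chi_1) = 2*1 = 2 and sum (mult * dim) = 1*2 = 2.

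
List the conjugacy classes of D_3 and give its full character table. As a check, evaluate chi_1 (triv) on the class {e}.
Conjugacy classes: {e} of size 1, {r^1, r^2} of size 2, {s, sr, ..., sr^2} of size 3.
Character table:
  irrep \ class              {e} (size 1)  {r^1, r^2} (size 2)  {s, sr, ..., sr^2} (size 3)
  chi_1 (triv)               1             1                    1                          
  chi_2 (sign: r->1, s->-1)  1             1                    -1                         
  chi_3 (2d, j=1)            2             -1                   0                          

Spot check: chi_1 (triv) on {e} = 1.

Why: D_3 has order 2*3 = 6 with 3 conjugacy classes, hence 3 irreducibles. Sum of squared dims 1 + 1 + 4 = 6 = |G|. Linear characters come from the abelianisation; the 2-dimensional irreps have character r^k -> 2*cos(2*pi*j*k/3), reflections -> 0.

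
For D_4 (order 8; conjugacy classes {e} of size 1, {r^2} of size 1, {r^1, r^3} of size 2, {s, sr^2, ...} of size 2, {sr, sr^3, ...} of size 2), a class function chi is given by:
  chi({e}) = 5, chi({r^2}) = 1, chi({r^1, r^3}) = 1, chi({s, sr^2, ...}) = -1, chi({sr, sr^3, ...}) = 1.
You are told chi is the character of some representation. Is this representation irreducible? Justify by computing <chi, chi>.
Not irreducible (reducible): <chi, chi> = 4 > 1.

Details: <chi, chi> = (1/|G|) sum_C |C| * |chi(C)|^2 = (1/8)[1*|5|^2 + 1*|1|^2 + 2*|1|^2 + 2*|-1|^2 + 2*|1|^2]
  = (1/8)[(25) + (1) + (2) + (2) + (2)] = 32/8 = 4.
A character is irreducible iff <chi, chi> = 1, so this representation is reducible.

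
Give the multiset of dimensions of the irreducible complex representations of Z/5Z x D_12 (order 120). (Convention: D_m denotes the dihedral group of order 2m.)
Dimensions: 1, 1, 1, 1, 1, 1, 1, 1, 1, 1, 1, 1, 1, 1, 1, 1, 1, 1, 1, 1, 2, 2, 2, 2, 2, 2, 2, 2, 2, 2, 2, 2, 2, 2, 2, 2, 2, 2, 2, 2, 2, 2, 2, 2, 2

Justification: There are 45 irreducibles (= number of conjugacy classes). Their dimensions d_i satisfy sum d_i^2 = |G| = 120: 1 + 1 + 1 + 1 + 1 + 1 + 1 + 1 + 1 + 1 + 1 + 1 + 1 + 1 + 1 + 1 + 1 + 1 + 1 + 1 + 4 + 4 + 4 + 4 + 4 + 4 + 4 + 4 + 4 + 4 + 4 + 4 + 4 + 4 + 4 + 4 + 4 + 4 + 4 + 4 + 4 + 4 + 4 + 4 + 4 = 120. (For the product with Z/5Z: each of the 5 1-dim characters of Z/5Z tensors with each irrep of D_12, giving 5 copies of each D_12-dimension.)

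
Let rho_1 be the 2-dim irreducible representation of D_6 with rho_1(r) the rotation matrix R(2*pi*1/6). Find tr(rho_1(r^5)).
chi_{rho_1}(r^5) = 2*cos(2*pi*1*5/6) = 1

Argument: rho_1(r^5) is rotation by angle 2*pi*1*5/6, whose trace is 2*cos(2*pi*1*5/6) = 1.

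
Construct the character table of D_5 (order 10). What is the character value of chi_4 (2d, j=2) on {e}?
Conjugacy classes: {e} of size 1, {r^1, r^4} of size 2, {r^2, r^3} of size 2, {s, sr, ..., sr^4} of size 5.
Character table:
  irrep \ class              {e} (size 1)  {r^1, r^4} (size 2)  {r^2, r^3} (size 2)  {s, sr, ..., sr^4} (size 5)
  chi_1 (triv)               1             1                    1                    1                          
  chi_2 (sign: r->1, s->-1)  1             1                    1                    -1                         
  chi_3 (2d, j=1)            2             -1/2 + sqrt(5)/2     -sqrt(5)/2 - 1/2     0                          
  chi_4 (2d, j=2)            2             -sqrt(5)/2 - 1/2     -1/2 + sqrt(5)/2     0                          

Spot check: chi_4 (2d, j=2) on {e} = 2.

D_5 has order 2*5 = 10 with 4 conjugacy classes, hence 4 irreducibles. Sum of squared dims 1 + 1 + 4 + 4 = 10 = |G|. Linear characters come from the abelianisation; the 2-dimensional irreps have character r^k -> 2*cos(2*pi*j*k/5), reflections -> 0.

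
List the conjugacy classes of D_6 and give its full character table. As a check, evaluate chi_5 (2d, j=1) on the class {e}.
Conjugacy classes: {e} of size 1, {r^3} of size 1, {r^1, r^5} of size 2, {r^2, r^4} of size 2, {s, sr^2, ...} of size 3, {sr, sr^3, ...} of size 3.
Character table:
  irrep \ class              {e} (size 1)  {r^3} (size 1)  {r^1, r^5} (size 2)  {r^2, r^4} (size 2)  {s, sr^2, ...} (size 3)  {sr, sr^3, ...} (size 3)
  chi_1 (triv)               1             1               1                    1                    1                        1                       
  chi_2 (sign: r->1, s->-1)  1             1               1                    1                    -1                       -1                      
  chi_3 (r->-1, s->1)        1             -1              -1                   1                    1                        -1                      
  chi_4 (r->-1, s->-1)       1             -1              -1                   1                    -1                       1                       
  chi_5 (2d, j=1)            2             -2              1                    -1                   0                        0                       
  chi_6 (2d, j=2)            2             2               -1                   -1                   0                        0                       

Spot check: chi_5 (2d, j=1) on {e} = 2.

Explanation: D_6 has order 2*6 = 12 with 6 conjugacy classes, hence 6 irreducibles. Sum of squared dims 1 + 1 + 1 + 1 + 4 + 4 = 12 = |G|. Linear characters come from the abelianisation; the 2-dimensional irreps have character r^k -> 2*cos(2*pi*j*k/6), reflections -> 0.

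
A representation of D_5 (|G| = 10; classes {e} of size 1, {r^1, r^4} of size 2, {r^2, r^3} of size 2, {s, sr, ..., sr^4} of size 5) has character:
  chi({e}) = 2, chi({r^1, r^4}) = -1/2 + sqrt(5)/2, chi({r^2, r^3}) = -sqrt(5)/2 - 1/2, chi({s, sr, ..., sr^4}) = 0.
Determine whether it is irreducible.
Irreducible: <chi, chi> = 1.

Solution. <chi, chi> = (1/|G|) sum_C |C| * |chi(C)|^2 = (1/10)[1*|2|^2 + 2*|-1/2 + sqrt(5)/2|^2 + 2*|-sqrt(5)/2 - 1/2|^2 + 5*|0|^2]
  = (1/10)[(4) + (3 - sqrt(5)) + (sqrt(5) + 3) + (0)] = 10/10 = 1.
A character is irreducible iff <chi, chi> = 1, so this representation is irreducible.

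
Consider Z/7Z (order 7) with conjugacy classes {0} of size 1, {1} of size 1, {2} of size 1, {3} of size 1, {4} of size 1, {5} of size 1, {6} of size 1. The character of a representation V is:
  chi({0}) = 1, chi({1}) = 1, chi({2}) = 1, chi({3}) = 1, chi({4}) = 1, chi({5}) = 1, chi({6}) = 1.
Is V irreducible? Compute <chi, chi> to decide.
Irreducible: <chi, chi> = 1.

Why: <chi, chi> = (1/|G|) sum_C |C| * |chi(C)|^2 = (1/7)[1*|1|^2 + 1*|1|^2 + 1*|1|^2 + 1*|1|^2 + 1*|1|^2 + 1*|1|^2 + 1*|1|^2]
  = (1/7)[(1) + (1) + (1) + (1) + (1) + (1) + (1)] = 7/7 = 1.
(Exp terms are combined using exp(i*s)*conj(exp(i*t)) = exp(i*(s-t)), and sums of them are collapsed using the identity that for every m > 1 the m distinct m-th roots of unity sum to 0, e.g. 1 + exp(2*I*pi/3) + exp(-2*I*pi/3) = 0.)
A character is irreducible iff <chi, chi> = 1, so this representation is irreducible.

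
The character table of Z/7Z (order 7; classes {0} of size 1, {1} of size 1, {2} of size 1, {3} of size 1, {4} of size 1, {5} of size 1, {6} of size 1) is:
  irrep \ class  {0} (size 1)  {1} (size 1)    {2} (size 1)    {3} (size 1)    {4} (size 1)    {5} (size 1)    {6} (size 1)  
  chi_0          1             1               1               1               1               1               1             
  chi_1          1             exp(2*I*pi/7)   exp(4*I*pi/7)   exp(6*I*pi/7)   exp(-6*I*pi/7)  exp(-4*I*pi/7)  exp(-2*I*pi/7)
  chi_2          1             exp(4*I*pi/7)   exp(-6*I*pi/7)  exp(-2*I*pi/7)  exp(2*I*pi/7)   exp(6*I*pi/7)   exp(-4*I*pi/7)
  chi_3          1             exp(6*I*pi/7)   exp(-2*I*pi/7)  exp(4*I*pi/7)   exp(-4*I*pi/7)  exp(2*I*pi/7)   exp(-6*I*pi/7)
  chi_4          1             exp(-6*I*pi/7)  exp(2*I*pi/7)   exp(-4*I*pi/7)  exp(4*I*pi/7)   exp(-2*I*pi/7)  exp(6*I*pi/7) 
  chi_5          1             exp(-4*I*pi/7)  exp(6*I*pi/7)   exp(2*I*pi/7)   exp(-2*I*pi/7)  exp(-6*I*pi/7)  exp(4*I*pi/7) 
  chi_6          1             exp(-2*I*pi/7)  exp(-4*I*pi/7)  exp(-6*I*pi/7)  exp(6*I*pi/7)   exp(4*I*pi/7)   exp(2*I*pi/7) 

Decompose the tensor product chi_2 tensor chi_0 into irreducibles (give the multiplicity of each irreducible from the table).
chi_2 tensor chi_0 = chi_2 (all other irreducibles have multiplicity 0).

Derivation: The character of a tensor product is the pointwise product (chi_2 * chi_0)(C) = chi_2(C) * chi_0(C):
  {0}: (1)*(1), {1}: (exp(4*I*pi/7))*(1), {2}: (exp(-6*I*pi/7))*(1), {3}: (exp(-2*I*pi/7))*(1), {4}: (exp(2*I*pi/7))*(1), {5}: (exp(6*I*pi/7))*(1), {6}: (exp(-4*I*pi/7))*(1)
so (chi_2 * chi_0) takes values
  {0} -> 1, {1} -> exp(4*I*pi/7), {2} -> exp(-6*I*pi/7), {3} -> exp(-2*I*pi/7), {4} -> exp(2*I*pi/7), {5} -> exp(6*I*pi/7), {6} -> exp(-4*I*pi/7).
Now take the inner product of this character with each irreducible chi from the table, <chi_2*chi_0, chi> = (1/7) sum_C |C| (chi_2*chi_0)(C) conj(chi(C)):
  <chi_2*chi_0, chi_0> = (1/7)[1*(1)*conj(1) + 1*(exp(4*I*pi/7))*conj(1) + 1*(exp(-6*I*pi/7))*conj(1) + 1*(exp(-2*I*pi/7))*conj(1) + 1*(exp(2*I*pi/7))*conj(1) + 1*(exp(6*I*pi/7))*conj(1) + 1*(exp(-4*I*pi/7))*conj(1)]
      = (1/7)[(1) + (exp(4*I*pi/7)) + (exp(-6*I*pi/7)) + (exp(-2*I*pi/7)) + (exp(2*I*pi/7)) + (exp(6*I*pi/7)) + (exp(-4*I*pi/7))] = 0/7 = 0
  <chi_2*chi_0, chi_1> = (1/7)[1*(1)*conj(1) + 1*(exp(4*I*pi/7))*conj(exp(2*I*pi/7)) + 1*(exp(-6*I*pi/7))*conj(exp(4*I*pi/7)) + 1*(exp(-2*I*pi/7))*conj(exp(6*I*pi/7)) + 1*(exp(2*I*pi/7))*conj(exp(-6*I*pi/7)) + 1*(exp(6*I*pi/7))*conj(exp(-4*I*pi/7)) + 1*(exp(-4*I*pi/7))*conj(exp(-2*I*pi/7))]
      = (1/7)[(1) + (exp(2*I*pi/7)) + (exp(4*I*pi/7)) + (exp(6*I*pi/7)) + (exp(-6*I*pi/7)) + (exp(-4*I*pi/7)) + (exp(-2*I*pi/7))] = 0/7 = 0
  <chi_2*chi_0, chi_2> = (1/7)[1*(1)*conj(1) + 1*(exp(4*I*pi/7))*conj(exp(4*I*pi/7)) + 1*(exp(-6*I*pi/7))*conj(exp(-6*I*pi/7)) + 1*(exp(-2*I*pi/7))*conj(exp(-2*I*pi/7)) + 1*(exp(2*I*pi/7))*conj(exp(2*I*pi/7)) + 1*(exp(6*I*pi/7))*conj(exp(6*I*pi/7)) + 1*(exp(-4*I*pi/7))*conj(exp(-4*I*pi/7))]
      = (1/7)[(1) + (1) + (1) + (1) + (1) + (1) + (1)] = 7/7 = 1
  <chi_2*chi_0, chi_3> = (1/7)[1*(1)*conj(1) + 1*(exp(4*I*pi/7))*conj(exp(6*I*pi/7)) + 1*(exp(-6*I*pi/7))*conj(exp(-2*I*pi/7)) + 1*(exp(-2*I*pi/7))*conj(exp(4*I*pi/7)) + 1*(exp(2*I*pi/7))*conj(exp(-4*I*pi/7)) + 1*(exp(6*I*pi/7))*conj(exp(2*I*pi/7)) + 1*(exp(-4*I*pi/7))*conj(exp(-6*I*pi/7))]
      = (1/7)[(1) + (exp(-2*I*pi/7)) + (exp(-4*I*pi/7)) + (exp(-6*I*pi/7)) + (exp(6*I*pi/7)) + (exp(4*I*pi/7)) + (exp(2*I*pi/7))] = 0/7 = 0
  <chi_2*chi_0, chi_4> = (1/7)[1*(1)*conj(1) + 1*(exp(4*I*pi/7))*conj(exp(-6*I*pi/7)) + 1*(exp(-6*I*pi/7))*conj(exp(2*I*pi/7)) + 1*(exp(-2*I*pi/7))*conj(exp(-4*I*pi/7)) + 1*(exp(2*I*pi/7))*conj(exp(4*I*pi/7)) + 1*(exp(6*I*pi/7))*conj(exp(-2*I*pi/7)) + 1*(exp(-4*I*pi/7))*conj(exp(6*I*pi/7))]
      = (1/7)[(1) + (exp(-4*I*pi/7)) + (exp(6*I*pi/7)) + (exp(2*I*pi/7)) + (exp(-2*I*pi/7)) + (exp(-6*I*pi/7)) + (exp(4*I*pi/7))] = 0/7 = 0
  <chi_2*chi_0, chi_5> = (1/7)[1*(1)*conj(1) + 1*(exp(4*I*pi/7))*conj(exp(-4*I*pi/7)) + 1*(exp(-6*I*pi/7))*conj(exp(6*I*pi/7)) + 1*(exp(-2*I*pi/7))*conj(exp(2*I*pi/7)) + 1*(exp(2*I*pi/7))*conj(exp(-2*I*pi/7)) + 1*(exp(6*I*pi/7))*conj(exp(-6*I*pi/7)) + 1*(exp(-4*I*pi/7))*conj(exp(4*I*pi/7))]
      = (1/7)[(1) + (exp(-6*I*pi/7)) + (exp(2*I*pi/7)) + (exp(-4*I*pi/7)) + (exp(4*I*pi/7)) + (exp(-2*I*pi/7)) + (exp(6*I*pi/7))] = 0/7 = 0
  <chi_2*chi_0, chi_6> = (1/7)[1*(1)*conj(1) + 1*(exp(4*I*pi/7))*conj(exp(-2*I*pi/7)) + 1*(exp(-6*I*pi/7))*conj(exp(-4*I*pi/7)) + 1*(exp(-2*I*pi/7))*conj(exp(-6*I*pi/7)) + 1*(exp(2*I*pi/7))*conj(exp(6*I*pi/7)) + 1*(exp(6*I*pi/7))*conj(exp(4*I*pi/7)) + 1*(exp(-4*I*pi/7))*conj(exp(2*I*pi/7))]
      = (1/7)[(1) + (exp(6*I*pi/7)) + (exp(-2*I*pi/7)) + (exp(4*I*pi/7)) + (exp(-4*I*pi/7)) + (exp(2*I*pi/7)) + (exp(-6*I*pi/7))] = 0/7 = 0
(Exp terms are combined using exp(i*s)*conj(exp(i*t)) = exp(i*(s-t)), and sums of them are collapsed using the identity that for every m > 1 the m distinct m-th roots of unity sum to 0, e.g. 1 + exp(2*I*pi/3) + exp(-2*I*pi/3) = 0.)
Hence the multiplicities are chi_2: 1. Dimension check: dim(chi_2)*dim(chi_0) = 1*1 = 1 and sum (mult * dim) = 1*1 = 1.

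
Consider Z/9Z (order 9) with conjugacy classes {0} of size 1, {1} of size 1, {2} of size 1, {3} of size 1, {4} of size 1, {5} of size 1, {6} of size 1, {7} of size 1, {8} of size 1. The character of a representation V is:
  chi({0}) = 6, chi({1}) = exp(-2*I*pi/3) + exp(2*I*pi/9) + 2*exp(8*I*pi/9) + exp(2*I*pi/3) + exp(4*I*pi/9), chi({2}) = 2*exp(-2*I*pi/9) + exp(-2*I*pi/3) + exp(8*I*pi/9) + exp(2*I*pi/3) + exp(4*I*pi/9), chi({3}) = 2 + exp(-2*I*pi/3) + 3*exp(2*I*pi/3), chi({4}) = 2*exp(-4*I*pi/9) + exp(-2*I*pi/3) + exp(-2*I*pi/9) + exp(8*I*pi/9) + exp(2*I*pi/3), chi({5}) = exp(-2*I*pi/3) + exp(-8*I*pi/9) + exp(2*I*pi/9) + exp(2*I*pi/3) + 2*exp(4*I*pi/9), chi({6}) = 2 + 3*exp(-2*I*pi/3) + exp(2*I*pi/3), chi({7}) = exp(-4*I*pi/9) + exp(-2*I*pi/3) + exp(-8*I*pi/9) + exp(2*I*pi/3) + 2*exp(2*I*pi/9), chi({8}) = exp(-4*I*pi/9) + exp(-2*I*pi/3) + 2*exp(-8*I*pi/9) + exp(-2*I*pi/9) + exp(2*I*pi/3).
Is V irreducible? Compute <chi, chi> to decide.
Not irreducible (reducible): <chi, chi> = 8 > 1.

Justification: <chi, chi> = (1/|G|) sum_C |C| * |chi(C)|^2 = (1/9)[1*|6|^2 + 1*|exp(-2*I*pi/3) + exp(2*I*pi/9) + 2*exp(8*I*pi/9) + exp(2*I*pi/3) + exp(4*I*pi/9)|^2 + 1*|2*exp(-2*I*pi/9) + exp(-2*I*pi/3) + exp(8*I*pi/9) + exp(2*I*pi/3) + exp(4*I*pi/9)|^2 + 1*|2 + exp(-2*I*pi/3) + 3*exp(2*I*pi/3)|^2 + 1*|2*exp(-4*I*pi/9) + exp(-2*I*pi/3) + exp(-2*I*pi/9) + exp(8*I*pi/9) + exp(2*I*pi/3)|^2 + 1*|exp(-2*I*pi/3) + exp(-8*I*pi/9) + exp(2*I*pi/9) + exp(2*I*pi/3) + 2*exp(4*I*pi/9)|^2 + 1*|2 + 3*exp(-2*I*pi/3) + exp(2*I*pi/3)|^2 + 1*|exp(-4*I*pi/9) + exp(-2*I*pi/3) + exp(-8*I*pi/9) + exp(2*I*pi/3) + 2*exp(2*I*pi/9)|^2 + 1*|exp(-4*I*pi/9) + exp(-2*I*pi/3) + 2*exp(-8*I*pi/9) + exp(-2*I*pi/9) + exp(2*I*pi/3)|^2]
  = (1/9)[(36) + (8 + 5*exp(-4*I*pi/9) + 3*exp(-2*I*pi/3) + 4*exp(-2*I*pi/9) + 2*exp(-8*I*pi/9) + 2*exp(8*I*pi/9) + 4*exp(2*I*pi/9) + 3*exp(2*I*pi/3) + 5*exp(4*I*pi/9)) + (8 + 4*exp(-4*I*pi/9) + 3*exp(-2*I*pi/3) + 5*exp(-8*I*pi/9) + 2*exp(-2*I*pi/9) + 2*exp(2*I*pi/9) + 5*exp(8*I*pi/9) + 3*exp(2*I*pi/3) + 4*exp(4*I*pi/9)) + (3) + (8 + 5*exp(-2*I*pi/9) + 3*exp(-2*I*pi/3) + 2*exp(-4*I*pi/9) + 4*exp(-8*I*pi/9) + 4*exp(8*I*pi/9) + 2*exp(4*I*pi/9) + 3*exp(2*I*pi/3) + 5*exp(2*I*pi/9)) + (8 + 5*exp(-2*I*pi/9) + 3*exp(-2*I*pi/3) + 2*exp(-4*I*pi/9) + 4*exp(-8*I*pi/9) + 4*exp(8*I*pi/9) + 2*exp(4*I*pi/9) + 3*exp(2*I*pi/3) + 5*exp(2*I*pi/9)) + (3) + (8 + 4*exp(-4*I*pi/9) + 3*exp(-2*I*pi/3) + 5*exp(-8*I*pi/9) + 2*exp(-2*I*pi/9) + 2*exp(2*I*pi/9) + 5*exp(8*I*pi/9) + 3*exp(2*I*pi/3) + 4*exp(4*I*pi/9)) + (8 + 5*exp(-4*I*pi/9) + 3*exp(-2*I*pi/3) + 4*exp(-2*I*pi/9) + 2*exp(-8*I*pi/9) + 2*exp(8*I*pi/9) + 4*exp(2*I*pi/9) + 3*exp(2*I*pi/3) + 5*exp(4*I*pi/9))] = 72/9 = 8.
(Exp terms are combined using exp(i*s)*conj(exp(i*t)) = exp(i*(s-t)), and sums of them are collapsed using the identity that for every m > 1 the m distinct m-th roots of unity sum to 0, e.g. 1 + exp(2*I*pi/3) + exp(-2*I*pi/3) = 0.)
A character is irreducible iff <chi, chi> = 1, so this representation is reducible.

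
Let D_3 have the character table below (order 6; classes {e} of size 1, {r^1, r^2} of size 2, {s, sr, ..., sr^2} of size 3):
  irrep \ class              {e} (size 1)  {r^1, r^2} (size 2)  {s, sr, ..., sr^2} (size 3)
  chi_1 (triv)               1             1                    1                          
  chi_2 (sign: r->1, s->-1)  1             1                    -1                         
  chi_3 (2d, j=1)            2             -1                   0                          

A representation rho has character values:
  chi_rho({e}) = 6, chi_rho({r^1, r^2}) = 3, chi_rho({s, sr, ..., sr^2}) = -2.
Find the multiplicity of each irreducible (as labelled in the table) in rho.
Multiplicities: chi_1: 1, chi_2: 3, chi_3: 1.

Explanation: Use <chi_rho, chi> = (1/|G|) sum_C |C| * chi_rho(C) * conj(chi(C)) with |G| = 6 for each irreducible chi in the table:
  <chi_rho, chi_1> = (1/6)[1*(6)*conj(1) + 2*(3)*conj(1) + 3*(-2)*conj(1)]
      = (1/6)[(6) + (6) + (-6)] = 6/6 = 1
  <chi_rho, chi_2> = (1/6)[1*(6)*conj(1) + 2*(3)*conj(1) + 3*(-2)*conj(-1)]
      = (1/6)[(6) + (6) + (6)] = 18/6 = 3
  <chi_rho, chi_3> = (1/6)[1*(6)*conj(2) + 2*(3)*conj(-1) + 3*(-2)*conj(0)]
      = (1/6)[(12) + (-6) + (0)] = 6/6 = 1
Dimension check: dim(rho) = sum (mult * dim) = 1*1 + 3*1 + 1*2 = 6 = chi_rho(e) = 6.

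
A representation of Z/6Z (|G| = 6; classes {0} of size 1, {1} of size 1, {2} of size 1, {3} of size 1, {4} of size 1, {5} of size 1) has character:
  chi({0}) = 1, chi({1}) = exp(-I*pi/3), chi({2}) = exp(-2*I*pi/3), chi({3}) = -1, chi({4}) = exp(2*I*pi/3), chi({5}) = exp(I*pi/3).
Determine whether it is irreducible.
Irreducible: <chi, chi> = 1.

Why: <chi, chi> = (1/|G|) sum_C |C| * |chi(C)|^2 = (1/6)[1*|1|^2 + 1*|exp(-I*pi/3)|^2 + 1*|exp(-2*I*pi/3)|^2 + 1*|-1|^2 + 1*|exp(2*I*pi/3)|^2 + 1*|exp(I*pi/3)|^2]
  = (1/6)[(1) + (1) + (1) + (1) + (1) + (1)] = 6/6 = 1.
(Exp terms are combined using exp(i*s)*conj(exp(i*t)) = exp(i*(s-t)), and sums of them are collapsed using the identity that for every m > 1 the m distinct m-th roots of unity sum to 0, e.g. 1 + exp(2*I*pi/3) + exp(-2*I*pi/3) = 0.)
A character is irreducible iff <chi, chi> = 1, so this representation is irreducible.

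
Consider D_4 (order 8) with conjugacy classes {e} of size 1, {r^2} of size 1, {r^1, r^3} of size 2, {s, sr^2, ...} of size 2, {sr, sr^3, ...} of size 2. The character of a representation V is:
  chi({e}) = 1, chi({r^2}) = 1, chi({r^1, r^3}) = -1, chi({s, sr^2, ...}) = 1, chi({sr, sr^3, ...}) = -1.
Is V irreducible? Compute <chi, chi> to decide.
Irreducible: <chi, chi> = 1.

Justification: <chi, chi> = (1/|G|) sum_C |C| * |chi(C)|^2 = (1/8)[1*|1|^2 + 1*|1|^2 + 2*|-1|^2 + 2*|1|^2 + 2*|-1|^2]
  = (1/8)[(1) + (1) + (2) + (2) + (2)] = 8/8 = 1.
A character is irreducible iff <chi, chi> = 1, so this representation is irreducible.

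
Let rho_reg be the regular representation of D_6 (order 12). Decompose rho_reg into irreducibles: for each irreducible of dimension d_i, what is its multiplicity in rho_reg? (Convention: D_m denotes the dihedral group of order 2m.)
Each irreducible V_i of dimension d_i appears with multiplicity d_i, i.e. rho_reg = (direct sum over all irreducibles V_i) d_i V_i. The irreducible dimensions for D_6 are 1, 1, 1, 1, 2, 2: 4 irreducibles of dimension 1, each with multiplicity 1; 2 irreducibles of dimension 2, each with multiplicity 2. Total dimension 4*1*1 + 2*2*2 = 12 = |G|.

Solution. General theorem: in the regular representation of a finite group G, each irreducible appears with multiplicity equal to its dimension. Check: dim(rho_reg) = sum d_i^2 = 1 + 1 + 1 + 1 + 4 + 4 = 12 = |G|.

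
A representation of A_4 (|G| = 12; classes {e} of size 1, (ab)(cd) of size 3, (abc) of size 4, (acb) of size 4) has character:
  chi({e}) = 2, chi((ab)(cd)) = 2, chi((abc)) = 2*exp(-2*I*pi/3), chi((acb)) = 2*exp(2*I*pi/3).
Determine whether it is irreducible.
Not irreducible (reducible): <chi, chi> = 4 > 1.

Reasoning: <chi, chi> = (1/|G|) sum_C |C| * |chi(C)|^2 = (1/12)[1*|2|^2 + 3*|2|^2 + 4*|2*exp(-2*I*pi/3)|^2 + 4*|2*exp(2*I*pi/3)|^2]
  = (1/12)[(4) + (12) + (16) + (16)] = 48/12 = 4.
(Exp terms are combined using exp(i*s)*conj(exp(i*t)) = exp(i*(s-t)), and sums of them are collapsed using the identity that for every m > 1 the m distinct m-th roots of unity sum to 0, e.g. 1 + exp(2*I*pi/3) + exp(-2*I*pi/3) = 0.)
A character is irreducible iff <chi, chi> = 1, so this representation is reducible.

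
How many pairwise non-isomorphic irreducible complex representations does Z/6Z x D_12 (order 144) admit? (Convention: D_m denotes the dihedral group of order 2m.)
54

Explanation: The number of irreducible complex representations of a finite group equals its number of conjugacy classes. For a direct product, #classes(G x H) = #classes(G) * #classes(H). Z/6Z has 6 classes (abelian), D_12 has 9 classes, so 6 * 9 = 54, so Z/6Z x D_12 (order 144) has exactly 54 irreducible complex representations.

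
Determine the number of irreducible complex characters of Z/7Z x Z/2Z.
14

Solution. The number of irreducible complex representations of a finite group equals its number of conjugacy classes. Z/7Z x Z/2Z is abelian of order 14, so every element is its own conjugacy class: 14 classes, so Z/7Z x Z/2Z (order 14) has exactly 14 irreducible complex representations.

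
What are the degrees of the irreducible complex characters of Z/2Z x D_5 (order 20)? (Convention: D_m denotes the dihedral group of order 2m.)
Dimensions: 1, 1, 1, 1, 2, 2, 2, 2

Working: There are 8 irreducibles (= number of conjugacy classes). Their dimensions d_i satisfy sum d_i^2 = |G| = 20: 1 + 1 + 1 + 1 + 4 + 4 + 4 + 4 = 20. (For the product with Z/2Z: each of the 2 1-dim characters of Z/2Z tensors with each irrep of D_5, giving 2 copies of each D_5-dimension.)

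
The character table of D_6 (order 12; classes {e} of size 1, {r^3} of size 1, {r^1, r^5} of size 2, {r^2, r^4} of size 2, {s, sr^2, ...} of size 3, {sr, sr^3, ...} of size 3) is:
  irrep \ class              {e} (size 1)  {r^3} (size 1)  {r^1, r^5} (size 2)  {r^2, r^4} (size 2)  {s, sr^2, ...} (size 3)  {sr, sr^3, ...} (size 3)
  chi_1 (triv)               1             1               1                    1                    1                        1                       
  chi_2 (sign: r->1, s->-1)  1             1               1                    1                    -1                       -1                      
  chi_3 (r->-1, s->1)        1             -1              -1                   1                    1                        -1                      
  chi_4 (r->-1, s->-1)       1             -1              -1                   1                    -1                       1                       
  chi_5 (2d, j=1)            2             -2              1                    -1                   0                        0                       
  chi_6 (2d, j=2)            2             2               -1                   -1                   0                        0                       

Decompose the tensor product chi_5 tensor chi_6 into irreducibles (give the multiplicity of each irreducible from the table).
chi_5 tensor chi_6 = chi_3 + chi_4 + chi_5 (all other irreducibles have multiplicity 0).

Justification: The character of a tensor product is the pointwise product (chi_5 * chi_6)(C) = chi_5(C) * chi_6(C):
  {e}: (2)*(2), {r^3}: (-2)*(2), {r^1, r^5}: (1)*(-1), {r^2, r^4}: (-1)*(-1), {s, sr^2, ...}: (0)*(0), {sr, sr^3, ...}: (0)*(0)
so (chi_5 * chi_6) takes values
  {e} -> 4, {r^3} -> -4, {r^1, r^5} -> -1, {r^2, r^4} -> 1, {s, sr^2, ...} -> 0, {sr, sr^3, ...} -> 0.
Now take the inner product of this character with each irreducible chi from the table, <chi_5*chi_6, chi> = (1/12) sum_C |C| (chi_5*chi_6)(C) conj(chi(C)):
  <chi_5*chi_6, chi_1> = (1/12)[1*(4)*conj(1) + 1*(-4)*conj(1) + 2*(-1)*conj(1) + 2*(1)*conj(1) + 3*(0)*conj(1) + 3*(0)*conj(1)]
      = (1/12)[(4) + (-4) + (-2) + (2) + (0) + (0)] = 0/12 = 0
  <chi_5*chi_6, chi_2> = (1/12)[1*(4)*conj(1) + 1*(-4)*conj(1) + 2*(-1)*conj(1) + 2*(1)*conj(1) + 3*(0)*conj(-1) + 3*(0)*conj(-1)]
      = (1/12)[(4) + (-4) + (-2) + (2) + (0) + (0)] = 0/12 = 0
  <chi_5*chi_6, chi_3> = (1/12)[1*(4)*conj(1) + 1*(-4)*conj(-1) + 2*(-1)*conj(-1) + 2*(1)*conj(1) + 3*(0)*conj(1) + 3*(0)*conj(-1)]
      = (1/12)[(4) + (4) + (2) + (2) + (0) + (0)] = 12/12 = 1
  <chi_5*chi_6, chi_4> = (1/12)[1*(4)*conj(1) + 1*(-4)*conj(-1) + 2*(-1)*conj(-1) + 2*(1)*conj(1) + 3*(0)*conj(-1) + 3*(0)*conj(1)]
      = (1/12)[(4) + (4) + (2) + (2) + (0) + (0)] = 12/12 = 1
  <chi_5*chi_6, chi_5> = (1/12)[1*(4)*conj(2) + 1*(-4)*conj(-2) + 2*(-1)*conj(1) + 2*(1)*conj(-1) + 3*(0)*conj(0) + 3*(0)*conj(0)]
      = (1/12)[(8) + (8) + (-2) + (-2) + (0) + (0)] = 12/12 = 1
  <chi_5*chi_6, chi_6> = (1/12)[1*(4)*conj(2) + 1*(-4)*conj(2) + 2*(-1)*conj(-1) + 2*(1)*conj(-1) + 3*(0)*conj(0) + 3*(0)*conj(0)]
      = (1/12)[(8) + (-8) + (2) + (-2) + (0) + (0)] = 0/12 = 0
Hence the multiplicities are chi_3: 1, chi_4: 1, chi_5: 1. Dimension check: dim(chi_5)*dim(chi_6) = 2*2 = 4 and sum (mult * dim) = 1*1 + 1*1 + 1*2 = 4.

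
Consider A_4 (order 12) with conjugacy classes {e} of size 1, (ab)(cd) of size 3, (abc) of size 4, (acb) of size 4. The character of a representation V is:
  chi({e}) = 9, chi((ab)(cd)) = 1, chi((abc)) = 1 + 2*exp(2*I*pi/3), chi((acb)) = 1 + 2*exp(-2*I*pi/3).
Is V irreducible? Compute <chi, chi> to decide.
Not irreducible (reducible): <chi, chi> = 9 > 1.

Reasoning: <chi, chi> = (1/|G|) sum_C |C| * |chi(C)|^2 = (1/12)[1*|9|^2 + 3*|1|^2 + 4*|1 + 2*exp(2*I*pi/3)|^2 + 4*|1 + 2*exp(-2*I*pi/3)|^2]
  = (1/12)[(81) + (3) + (12) + (12)] = 108/12 = 9.
(Exp terms are combined using exp(i*s)*conj(exp(i*t)) = exp(i*(s-t)), and sums of them are collapsed using the identity that for every m > 1 the m distinct m-th roots of unity sum to 0, e.g. 1 + exp(2*I*pi/3) + exp(-2*I*pi/3) = 0.)
A character is irreducible iff <chi, chi> = 1, so this representation is reducible.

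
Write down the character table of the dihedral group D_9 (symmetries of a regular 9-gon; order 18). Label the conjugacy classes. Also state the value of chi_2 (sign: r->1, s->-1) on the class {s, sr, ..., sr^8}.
Conjugacy classes: {e} of size 1, {r^1, r^8} of size 2, {r^2, r^7} of size 2, {r^3, r^6} of size 2, {r^4, r^5} of size 2, {s, sr, ..., sr^8} of size 9.
Character table:
  irrep \ class              {e} (size 1)  {r^1, r^8} (size 2)  {r^2, r^7} (size 2)  {r^3, r^6} (size 2)  {r^4, r^5} (size 2)  {s, sr, ..., sr^8} (size 9)
  chi_1 (triv)               1             1                    1                    1                    1                    1                          
  chi_2 (sign: r->1, s->-1)  1             1                    1                    1                    1                    -1                         
  chi_3 (2d, j=1)            2             2*cos(2*pi/9)        2*cos(4*pi/9)        -1                   -2*cos(pi/9)         0                          
  chi_4 (2d, j=2)            2             2*cos(4*pi/9)        -2*cos(pi/9)         -1                   2*cos(2*pi/9)        0                          
  chi_5 (2d, j=3)            2             -1                   -1                   2                    -1                   0                          
  chi_6 (2d, j=4)            2             -2*cos(pi/9)         2*cos(2*pi/9)        -1                   2*cos(4*pi/9)        0                          

Spot check: chi_2 (sign: r->1, s->-1) on {s, sr, ..., sr^8} = -1.

Why: D_9 has order 2*9 = 18 with 6 conjugacy classes, hence 6 irreducibles. Sum of squared dims 1 + 1 + 4 + 4 + 4 + 4 = 18 = |G|. Linear characters come from the abelianisation; the 2-dimensional irreps have character r^k -> 2*cos(2*pi*j*k/9), reflections -> 0.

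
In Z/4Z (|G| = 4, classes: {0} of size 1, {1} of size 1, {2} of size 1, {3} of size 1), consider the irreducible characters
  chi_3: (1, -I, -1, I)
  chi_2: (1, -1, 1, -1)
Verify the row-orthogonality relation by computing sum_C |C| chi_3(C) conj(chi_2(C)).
Sum = 0; so <chi_3, chi_2> = 0 (distinct irreducibles are orthogonal).

Explanation: Compute term by term over conjugacy classes (|C| * chi_3(C) * conj(chi_2(C))):
  1*(1)*conj(1) + 1*(-I)*conj(-1) + 1*(-1)*conj(1) + 1*(I)*conj(-1)
  = (1) + (I) + (-1) + (-I)
  = 0.
(Exp terms are combined using exp(i*s)*conj(exp(i*t)) = exp(i*(s-t)), and sums of them are collapsed using the identity that for every m > 1 the m distinct m-th roots of unity sum to 0, e.g. 1 + exp(2*I*pi/3) + exp(-2*I*pi/3) = 0.)
Dividing by |G| = 4 gives 0/4 = 0, matching the row-orthogonality relation <chi_3, chi_2> = [chi_3 = chi_2].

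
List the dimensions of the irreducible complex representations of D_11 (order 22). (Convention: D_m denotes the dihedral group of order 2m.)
Dimensions: 1, 1, 2, 2, 2, 2, 2

Proof sketch: There are 7 irreducibles (= number of conjugacy classes). Their dimensions d_i satisfy sum d_i^2 = |G| = 22: 1 + 1 + 4 + 4 + 4 + 4 + 4 = 22.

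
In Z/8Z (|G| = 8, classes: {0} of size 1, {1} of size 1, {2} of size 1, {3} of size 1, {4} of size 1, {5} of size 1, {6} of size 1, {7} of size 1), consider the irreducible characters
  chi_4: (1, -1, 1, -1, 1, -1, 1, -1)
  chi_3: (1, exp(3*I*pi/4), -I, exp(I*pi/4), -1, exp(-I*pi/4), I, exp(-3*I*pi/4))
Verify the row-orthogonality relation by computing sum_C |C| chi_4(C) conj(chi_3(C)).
Sum = 0; so <chi_4, chi_3> = 0 (distinct irreducibles are orthogonal).

Details: Compute term by term over conjugacy classes (|C| * chi_4(C) * conj(chi_3(C))):
  1*(1)*conj(1) + 1*(-1)*conj(exp(3*I*pi/4)) + 1*(1)*conj(-I) + 1*(-1)*conj(exp(I*pi/4)) + 1*(1)*conj(-1) + 1*(-1)*conj(exp(-I*pi/4)) + 1*(1)*conj(I) + 1*(-1)*conj(exp(-3*I*pi/4))
  = (1) + (-exp(-3*I*pi/4)) + (I) + (-exp(-I*pi/4)) + (-1) + (-exp(I*pi/4)) + (-I) + (-exp(3*I*pi/4))
  = 0.
(Exp terms are combined using exp(i*s)*conj(exp(i*t)) = exp(i*(s-t)), and sums of them are collapsed using the identity that for every m > 1 the m distinct m-th roots of unity sum to 0, e.g. 1 + exp(2*I*pi/3) + exp(-2*I*pi/3) = 0.)
Dividing by |G| = 8 gives 0/8 = 0, matching the row-orthogonality relation <chi_4, chi_3> = [chi_4 = chi_3].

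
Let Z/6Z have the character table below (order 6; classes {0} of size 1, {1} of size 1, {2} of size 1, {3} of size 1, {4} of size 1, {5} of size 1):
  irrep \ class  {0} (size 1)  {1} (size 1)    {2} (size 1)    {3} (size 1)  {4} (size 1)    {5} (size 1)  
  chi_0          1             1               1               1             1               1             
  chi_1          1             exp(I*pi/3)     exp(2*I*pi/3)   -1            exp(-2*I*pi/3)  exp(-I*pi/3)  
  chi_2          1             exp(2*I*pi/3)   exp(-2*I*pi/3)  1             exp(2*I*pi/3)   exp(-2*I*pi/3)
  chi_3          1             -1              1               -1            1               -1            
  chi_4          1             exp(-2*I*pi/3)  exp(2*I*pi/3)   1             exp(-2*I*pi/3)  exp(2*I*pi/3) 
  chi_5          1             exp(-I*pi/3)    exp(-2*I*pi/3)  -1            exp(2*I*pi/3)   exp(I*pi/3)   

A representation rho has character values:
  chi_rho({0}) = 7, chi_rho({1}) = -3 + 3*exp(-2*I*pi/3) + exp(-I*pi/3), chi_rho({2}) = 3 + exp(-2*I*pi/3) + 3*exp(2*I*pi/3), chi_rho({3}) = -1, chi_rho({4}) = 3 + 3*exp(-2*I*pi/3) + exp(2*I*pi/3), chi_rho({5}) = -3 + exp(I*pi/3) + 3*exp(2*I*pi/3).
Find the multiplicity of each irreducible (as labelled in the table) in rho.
Multiplicities: chi_0: 0, chi_1: 0, chi_2: 0, chi_3: 3, chi_4: 3, chi_5: 1.

Argument: Use <chi_rho, chi> = (1/|G|) sum_C |C| * chi_rho(C) * conj(chi(C)) with |G| = 6 for each irreducible chi in the table:
  <chi_rho, chi_0> = (1/6)[1*(7)*conj(1) + 1*(-3 + 3*exp(-2*I*pi/3) + exp(-I*pi/3))*conj(1) + 1*(3 + exp(-2*I*pi/3) + 3*exp(2*I*pi/3))*conj(1) + 1*(-1)*conj(1) + 1*(3 + 3*exp(-2*I*pi/3) + exp(2*I*pi/3))*conj(1) + 1*(-3 + exp(I*pi/3) + 3*exp(2*I*pi/3))*conj(1)]
      = (1/6)[(7) + (-3 + 3*exp(-2*I*pi/3) + exp(-I*pi/3)) + (3 + exp(-2*I*pi/3) + 3*exp(2*I*pi/3)) + (-1) + (3 + 3*exp(-2*I*pi/3) + exp(2*I*pi/3)) + (-3 + exp(I*pi/3) + 3*exp(2*I*pi/3))] = 0/6 = 0
  <chi_rho, chi_1> = (1/6)[1*(7)*conj(1) + 1*(-3 + 3*exp(-2*I*pi/3) + exp(-I*pi/3))*conj(exp(I*pi/3)) + 1*(3 + exp(-2*I*pi/3) + 3*exp(2*I*pi/3))*conj(exp(2*I*pi/3)) + 1*(-1)*conj(-1) + 1*(3 + 3*exp(-2*I*pi/3) + exp(2*I*pi/3))*conj(exp(-2*I*pi/3)) + 1*(-3 + exp(I*pi/3) + 3*exp(2*I*pi/3))*conj(exp(-I*pi/3))]
      = (1/6)[(7) + (-3 + exp(-2*I*pi/3) - 3*exp(-I*pi/3)) + (3 + 3*exp(-2*I*pi/3) + exp(2*I*pi/3)) + (1) + (3 + exp(-2*I*pi/3) + 3*exp(2*I*pi/3)) + (-3 - 3*exp(I*pi/3) + exp(2*I*pi/3))] = 0/6 = 0
  <chi_rho, chi_2> = (1/6)[1*(7)*conj(1) + 1*(-3 + 3*exp(-2*I*pi/3) + exp(-I*pi/3))*conj(exp(2*I*pi/3)) + 1*(3 + exp(-2*I*pi/3) + 3*exp(2*I*pi/3))*conj(exp(-2*I*pi/3)) + 1*(-1)*conj(1) + 1*(3 + 3*exp(-2*I*pi/3) + exp(2*I*pi/3))*conj(exp(2*I*pi/3)) + 1*(-3 + exp(I*pi/3) + 3*exp(2*I*pi/3))*conj(exp(-2*I*pi/3))]
      = (1/6)[(7) + (-1 + 3*exp(2*I*pi/3) - 3*exp(-2*I*pi/3)) + (-2) + (-1) + (-2) + (-1 + 3*exp(-2*I*pi/3) - 3*exp(2*I*pi/3))] = 0/6 = 0
  <chi_rho, chi_3> = (1/6)[1*(7)*conj(1) + 1*(-3 + 3*exp(-2*I*pi/3) + exp(-I*pi/3))*conj(-1) + 1*(3 + exp(-2*I*pi/3) + 3*exp(2*I*pi/3))*conj(1) + 1*(-1)*conj(-1) + 1*(3 + 3*exp(-2*I*pi/3) + exp(2*I*pi/3))*conj(1) + 1*(-3 + exp(I*pi/3) + 3*exp(2*I*pi/3))*conj(-1)]
      = (1/6)[(7) + (3 - exp(-I*pi/3) - 3*exp(-2*I*pi/3)) + (3 + exp(-2*I*pi/3) + 3*exp(2*I*pi/3)) + (1) + (3 + 3*exp(-2*I*pi/3) + exp(2*I*pi/3)) + (3 - 3*exp(2*I*pi/3) - exp(I*pi/3))] = 18/6 = 3
  <chi_rho, chi_4> = (1/6)[1*(7)*conj(1) + 1*(-3 + 3*exp(-2*I*pi/3) + exp(-I*pi/3))*conj(exp(-2*I*pi/3)) + 1*(3 + exp(-2*I*pi/3) + 3*exp(2*I*pi/3))*conj(exp(2*I*pi/3)) + 1*(-1)*conj(1) + 1*(3 + 3*exp(-2*I*pi/3) + exp(2*I*pi/3))*conj(exp(-2*I*pi/3)) + 1*(-3 + exp(I*pi/3) + 3*exp(2*I*pi/3))*conj(exp(2*I*pi/3))]
      = (1/6)[(7) + (3 - 3*exp(2*I*pi/3) + exp(I*pi/3)) + (3 + 3*exp(-2*I*pi/3) + exp(2*I*pi/3)) + (-1) + (3 + exp(-2*I*pi/3) + 3*exp(2*I*pi/3)) + (3 + exp(-I*pi/3) - 3*exp(-2*I*pi/3))] = 18/6 = 3
  <chi_rho, chi_5> = (1/6)[1*(7)*conj(1) + 1*(-3 + 3*exp(-2*I*pi/3) + exp(-I*pi/3))*conj(exp(-I*pi/3)) + 1*(3 + exp(-2*I*pi/3) + 3*exp(2*I*pi/3))*conj(exp(-2*I*pi/3)) + 1*(-1)*conj(-1) + 1*(3 + 3*exp(-2*I*pi/3) + exp(2*I*pi/3))*conj(exp(2*I*pi/3)) + 1*(-3 + exp(I*pi/3) + 3*exp(2*I*pi/3))*conj(exp(I*pi/3))]
      = (1/6)[(7) + (1 - 3*exp(I*pi/3) + 3*exp(-I*pi/3)) + (-2) + (1) + (-2) + (1 - 3*exp(-I*pi/3) + 3*exp(I*pi/3))] = 6/6 = 1
(Exp terms are combined using exp(i*s)*conj(exp(i*t)) = exp(i*(s-t)), and sums of them are collapsed using the identity that for every m > 1 the m distinct m-th roots of unity sum to 0, e.g. 1 + exp(2*I*pi/3) + exp(-2*I*pi/3) = 0.)
Dimension check: dim(rho) = sum (mult * dim) = 0*1 + 0*1 + 0*1 + 3*1 + 3*1 + 1*1 = 7 = chi_rho(e) = 7.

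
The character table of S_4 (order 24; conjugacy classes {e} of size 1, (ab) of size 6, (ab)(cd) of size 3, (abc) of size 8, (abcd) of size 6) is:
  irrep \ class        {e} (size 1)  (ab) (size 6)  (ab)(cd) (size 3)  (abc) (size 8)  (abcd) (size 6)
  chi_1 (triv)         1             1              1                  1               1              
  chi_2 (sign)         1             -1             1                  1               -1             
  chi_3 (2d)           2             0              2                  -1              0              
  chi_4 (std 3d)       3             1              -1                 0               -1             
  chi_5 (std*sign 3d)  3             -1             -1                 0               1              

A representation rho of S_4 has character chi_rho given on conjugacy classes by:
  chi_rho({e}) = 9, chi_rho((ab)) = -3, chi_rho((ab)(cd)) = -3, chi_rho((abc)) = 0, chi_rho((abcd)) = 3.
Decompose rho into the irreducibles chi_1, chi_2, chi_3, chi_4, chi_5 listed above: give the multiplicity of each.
Multiplicities: chi_1: 0, chi_2: 0, chi_3: 0, chi_4: 0, chi_5: 3.

Working: Use <chi_rho, chi> = (1/|G|) sum_C |C| * chi_rho(C) * conj(chi(C)) with |G| = 24 for each irreducible chi in the table:
  <chi_rho, chi_1> = (1/24)[1*(9)*conj(1) + 6*(-3)*conj(1) + 3*(-3)*conj(1) + 8*(0)*conj(1) + 6*(3)*conj(1)]
      = (1/24)[(9) + (-18) + (-9) + (0) + (18)] = 0/24 = 0
  <chi_rho, chi_2> = (1/24)[1*(9)*conj(1) + 6*(-3)*conj(-1) + 3*(-3)*conj(1) + 8*(0)*conj(1) + 6*(3)*conj(-1)]
      = (1/24)[(9) + (18) + (-9) + (0) + (-18)] = 0/24 = 0
  <chi_rho, chi_3> = (1/24)[1*(9)*conj(2) + 6*(-3)*conj(0) + 3*(-3)*conj(2) + 8*(0)*conj(-1) + 6*(3)*conj(0)]
      = (1/24)[(18) + (0) + (-18) + (0) + (0)] = 0/24 = 0
  <chi_rho, chi_4> = (1/24)[1*(9)*conj(3) + 6*(-3)*conj(1) + 3*(-3)*conj(-1) + 8*(0)*conj(0) + 6*(3)*conj(-1)]
      = (1/24)[(27) + (-18) + (9) + (0) + (-18)] = 0/24 = 0
  <chi_rho, chi_5> = (1/24)[1*(9)*conj(3) + 6*(-3)*conj(-1) + 3*(-3)*conj(-1) + 8*(0)*conj(0) + 6*(3)*conj(1)]
      = (1/24)[(27) + (18) + (9) + (0) + (18)] = 72/24 = 3
Dimension check: dim(rho) = sum (mult * dim) = 0*1 + 0*1 + 0*2 + 0*3 + 3*3 = 9 = chi_rho(e) = 9.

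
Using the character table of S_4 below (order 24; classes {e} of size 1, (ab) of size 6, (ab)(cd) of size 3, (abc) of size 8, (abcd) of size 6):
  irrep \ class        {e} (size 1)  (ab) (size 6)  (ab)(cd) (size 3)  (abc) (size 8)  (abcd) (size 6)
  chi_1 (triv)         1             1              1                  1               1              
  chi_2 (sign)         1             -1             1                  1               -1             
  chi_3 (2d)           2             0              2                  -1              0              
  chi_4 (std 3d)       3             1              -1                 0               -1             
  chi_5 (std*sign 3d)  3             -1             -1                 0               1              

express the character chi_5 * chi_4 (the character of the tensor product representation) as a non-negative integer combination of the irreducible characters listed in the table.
chi_5 tensor chi_4 = chi_2 + chi_3 + chi_4 + chi_5 (all other irreducibles have multiplicity 0).

Justification: The character of a tensor product is the pointwise product (chi_5 * chi_4)(C) = chi_5(C) * chi_4(C):
  {e}: (3)*(3), (ab): (-1)*(1), (ab)(cd): (-1)*(-1), (abc): (0)*(0), (abcd): (1)*(-1)
so (chi_5 * chi_4) takes values
  {e} -> 9, (ab) -> -1, (ab)(cd) -> 1, (abc) -> 0, (abcd) -> -1.
Now take the inner product of this character with each irreducible chi from the table, <chi_5*chi_4, chi> = (1/24) sum_C |C| (chi_5*chi_4)(C) conj(chi(C)):
  <chi_5*chi_4, chi_1> = (1/24)[1*(9)*conj(1) + 6*(-1)*conj(1) + 3*(1)*conj(1) + 8*(0)*conj(1) + 6*(-1)*conj(1)]
      = (1/24)[(9) + (-6) + (3) + (0) + (-6)] = 0/24 = 0
  <chi_5*chi_4, chi_2> = (1/24)[1*(9)*conj(1) + 6*(-1)*conj(-1) + 3*(1)*conj(1) + 8*(0)*conj(1) + 6*(-1)*conj(-1)]
      = (1/24)[(9) + (6) + (3) + (0) + (6)] = 24/24 = 1
  <chi_5*chi_4, chi_3> = (1/24)[1*(9)*conj(2) + 6*(-1)*conj(0) + 3*(1)*conj(2) + 8*(0)*conj(-1) + 6*(-1)*conj(0)]
      = (1/24)[(18) + (0) + (6) + (0) + (0)] = 24/24 = 1
  <chi_5*chi_4, chi_4> = (1/24)[1*(9)*conj(3) + 6*(-1)*conj(1) + 3*(1)*conj(-1) + 8*(0)*conj(0) + 6*(-1)*conj(-1)]
      = (1/24)[(27) + (-6) + (-3) + (0) + (6)] = 24/24 = 1
  <chi_5*chi_4, chi_5> = (1/24)[1*(9)*conj(3) + 6*(-1)*conj(-1) + 3*(1)*conj(-1) + 8*(0)*conj(0) + 6*(-1)*conj(1)]
      = (1/24)[(27) + (6) + (-3) + (0) + (-6)] = 24/24 = 1
Hence the multiplicities are chi_2: 1, chi_3: 1, chi_4: 1, chi_5: 1. Dimension check: dim(chi_5)*dim(chi_4) = 3*3 = 9 and sum (mult * dim) = 1*1 + 1*2 + 1*3 + 1*3 = 9.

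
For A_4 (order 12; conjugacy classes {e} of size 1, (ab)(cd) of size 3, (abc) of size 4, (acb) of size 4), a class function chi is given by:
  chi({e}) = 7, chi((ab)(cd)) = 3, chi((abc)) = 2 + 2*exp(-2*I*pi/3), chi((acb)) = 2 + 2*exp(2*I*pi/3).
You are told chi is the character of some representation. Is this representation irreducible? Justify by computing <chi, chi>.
Not irreducible (reducible): <chi, chi> = 9 > 1.

Proof sketch: <chi, chi> = (1/|G|) sum_C |C| * |chi(C)|^2 = (1/12)[1*|7|^2 + 3*|3|^2 + 4*|2 + 2*exp(-2*I*pi/3)|^2 + 4*|2 + 2*exp(2*I*pi/3)|^2]
  = (1/12)[(49) + (27) + (16) + (16)] = 108/12 = 9.
(Exp terms are combined using exp(i*s)*conj(exp(i*t)) = exp(i*(s-t)), and sums of them are collapsed using the identity that for every m > 1 the m distinct m-th roots of unity sum to 0, e.g. 1 + exp(2*I*pi/3) + exp(-2*I*pi/3) = 0.)
A character is irreducible iff <chi, chi> = 1, so this representation is reducible.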